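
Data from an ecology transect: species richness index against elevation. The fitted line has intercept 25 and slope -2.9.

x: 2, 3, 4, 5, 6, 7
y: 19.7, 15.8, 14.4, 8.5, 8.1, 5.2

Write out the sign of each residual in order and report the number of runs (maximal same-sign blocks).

x=2: ŷ = 25 − 2.9·2 = 19.2; e = 19.7 − 19.2 = 0.5
x=3: ŷ = 25 − 2.9·3 = 16.3; e = 15.8 − 16.3 = -0.5
x=4: ŷ = 25 − 2.9·4 = 13.4; e = 14.4 − 13.4 = 1
x=5: ŷ = 25 − 2.9·5 = 10.5; e = 8.5 − 10.5 = -2
x=6: ŷ = 25 − 2.9·6 = 7.6; e = 8.1 − 7.6 = 0.5
x=7: ŷ = 25 − 2.9·7 = 4.7; e = 5.2 − 4.7 = 0.5
Signs: + − + − + +
Runs: +×1, −×1, +×1, −×1, +×2 → 5

5 runs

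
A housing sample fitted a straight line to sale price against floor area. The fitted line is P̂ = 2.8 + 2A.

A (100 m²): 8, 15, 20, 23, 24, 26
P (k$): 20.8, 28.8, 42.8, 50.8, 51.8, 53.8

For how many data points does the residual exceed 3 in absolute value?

1

A=8: P̂ = 2.8 + 2·8 = 18.8; e = 20.8 − 18.8 = 2
A=15: P̂ = 2.8 + 2·15 = 32.8; e = 28.8 − 32.8 = -4
A=20: P̂ = 2.8 + 2·20 = 42.8; e = 42.8 − 42.8 = 0
A=23: P̂ = 2.8 + 2·23 = 48.8; e = 50.8 − 48.8 = 2
A=24: P̂ = 2.8 + 2·24 = 50.8; e = 51.8 − 50.8 = 1
A=26: P̂ = 2.8 + 2·26 = 54.8; e = 53.8 − 54.8 = -1
|e| > 3: A=15 (|e|=4) → 1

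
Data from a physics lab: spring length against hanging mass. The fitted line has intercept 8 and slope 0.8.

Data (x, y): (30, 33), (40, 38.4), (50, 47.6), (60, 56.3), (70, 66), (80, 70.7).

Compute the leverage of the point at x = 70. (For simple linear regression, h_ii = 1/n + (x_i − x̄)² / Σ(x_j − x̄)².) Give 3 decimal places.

x̄ = (30 + 40 + 50 + 60 + 70 + 80)/6 = 55
Σ(x − x̄)² = 625 + 225 + 25 + 25 + 225 + 625 = 1750
h = 1/6 + (15)²/1750 = 0.166667 + 0.128571 = 0.295

h = 0.295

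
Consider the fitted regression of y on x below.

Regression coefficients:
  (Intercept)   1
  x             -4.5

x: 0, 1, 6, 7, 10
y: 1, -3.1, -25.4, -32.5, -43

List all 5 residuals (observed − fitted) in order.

x=0: ŷ = 1 − 4.5·0 = 1; e = 1 − 1 = 0
x=1: ŷ = 1 − 4.5·1 = -3.5; e = -3.1 − (-3.5) = 0.4
x=6: ŷ = 1 − 4.5·6 = -26; e = -25.4 − (-26) = 0.6
x=7: ŷ = 1 − 4.5·7 = -30.5; e = -32.5 − (-30.5) = -2
x=10: ŷ = 1 − 4.5·10 = -44; e = -43 − (-44) = 1

0, 0.4, 0.6, -2, 1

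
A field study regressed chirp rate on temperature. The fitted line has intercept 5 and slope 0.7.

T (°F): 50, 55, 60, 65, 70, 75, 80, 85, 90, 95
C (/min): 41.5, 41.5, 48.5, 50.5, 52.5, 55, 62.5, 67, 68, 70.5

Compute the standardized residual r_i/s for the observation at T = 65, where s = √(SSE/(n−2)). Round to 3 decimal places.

T=50: ŷ = 5 + 0.7·50 = 40; r = 41.5 − 40 = 1.5
T=55: ŷ = 5 + 0.7·55 = 43.5; r = 41.5 − 43.5 = -2
T=60: ŷ = 5 + 0.7·60 = 47; r = 48.5 − 47 = 1.5
T=65: ŷ = 5 + 0.7·65 = 50.5; r = 50.5 − 50.5 = 0
T=70: ŷ = 5 + 0.7·70 = 54; r = 52.5 − 54 = -1.5
T=75: ŷ = 5 + 0.7·75 = 57.5; r = 55 − 57.5 = -2.5
T=80: ŷ = 5 + 0.7·80 = 61; r = 62.5 − 61 = 1.5
T=85: ŷ = 5 + 0.7·85 = 64.5; r = 67 − 64.5 = 2.5
T=90: ŷ = 5 + 0.7·90 = 68; r = 68 − 68 = 0
T=95: ŷ = 5 + 0.7·95 = 71.5; r = 70.5 − 71.5 = -1
SSE = 2.25 + 4 + 2.25 + 0 + 2.25 + 6.25 + 2.25 + 6.25 + 0 + 1 = 26.5
s = √(26.5/8) = 1.82003
r/s = 0 / 1.82003 = 0.000

0.000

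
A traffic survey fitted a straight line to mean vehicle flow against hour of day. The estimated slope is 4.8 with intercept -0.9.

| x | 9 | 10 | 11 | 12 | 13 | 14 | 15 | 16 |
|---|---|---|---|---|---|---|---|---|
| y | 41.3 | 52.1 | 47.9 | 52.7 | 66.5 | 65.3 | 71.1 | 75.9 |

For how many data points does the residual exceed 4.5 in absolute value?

2

x=9: ŷ = -0.9 + 4.8·9 = 42.3; r = 41.3 − 42.3 = -1
x=10: ŷ = -0.9 + 4.8·10 = 47.1; r = 52.1 − 47.1 = 5
x=11: ŷ = -0.9 + 4.8·11 = 51.9; r = 47.9 − 51.9 = -4
x=12: ŷ = -0.9 + 4.8·12 = 56.7; r = 52.7 − 56.7 = -4
x=13: ŷ = -0.9 + 4.8·13 = 61.5; r = 66.5 − 61.5 = 5
x=14: ŷ = -0.9 + 4.8·14 = 66.3; r = 65.3 − 66.3 = -1
x=15: ŷ = -0.9 + 4.8·15 = 71.1; r = 71.1 − 71.1 = 0
x=16: ŷ = -0.9 + 4.8·16 = 75.9; r = 75.9 − 75.9 = 0
|r| > 4.5: x=10 (|r|=5), x=13 (|r|=5) → 2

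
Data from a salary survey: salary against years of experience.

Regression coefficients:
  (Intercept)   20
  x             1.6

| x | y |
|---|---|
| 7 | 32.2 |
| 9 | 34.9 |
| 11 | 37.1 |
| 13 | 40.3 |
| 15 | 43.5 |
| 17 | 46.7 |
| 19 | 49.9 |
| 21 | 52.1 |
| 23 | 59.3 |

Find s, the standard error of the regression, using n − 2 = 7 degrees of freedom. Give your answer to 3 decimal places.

s = 1.254

x=7: ŷ = 20 + 1.6·7 = 31.2; r = 32.2 − 31.2 = 1
x=9: ŷ = 20 + 1.6·9 = 34.4; r = 34.9 − 34.4 = 0.5
x=11: ŷ = 20 + 1.6·11 = 37.6; r = 37.1 − 37.6 = -0.5
x=13: ŷ = 20 + 1.6·13 = 40.8; r = 40.3 − 40.8 = -0.5
x=15: ŷ = 20 + 1.6·15 = 44; r = 43.5 − 44 = -0.5
x=17: ŷ = 20 + 1.6·17 = 47.2; r = 46.7 − 47.2 = -0.5
x=19: ŷ = 20 + 1.6·19 = 50.4; r = 49.9 − 50.4 = -0.5
x=21: ŷ = 20 + 1.6·21 = 53.6; r = 52.1 − 53.6 = -1.5
x=23: ŷ = 20 + 1.6·23 = 56.8; r = 59.3 − 56.8 = 2.5
SSE = 1 + 0.25 + 0.25 + 0.25 + 0.25 + 0.25 + 0.25 + 2.25 + 6.25 = 11
s = √(11/7) = √1.57143 ≈ 1.254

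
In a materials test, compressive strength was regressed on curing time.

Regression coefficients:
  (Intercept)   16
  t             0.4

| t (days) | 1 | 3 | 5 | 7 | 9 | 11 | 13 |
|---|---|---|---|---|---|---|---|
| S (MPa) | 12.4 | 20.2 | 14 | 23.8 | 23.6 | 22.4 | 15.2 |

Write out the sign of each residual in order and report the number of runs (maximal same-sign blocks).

5 runs

t=1: Ŝ = 16 + 0.4·1 = 16.4; r = 12.4 − 16.4 = -4
t=3: Ŝ = 16 + 0.4·3 = 17.2; r = 20.2 − 17.2 = 3
t=5: Ŝ = 16 + 0.4·5 = 18; r = 14 − 18 = -4
t=7: Ŝ = 16 + 0.4·7 = 18.8; r = 23.8 − 18.8 = 5
t=9: Ŝ = 16 + 0.4·9 = 19.6; r = 23.6 − 19.6 = 4
t=11: Ŝ = 16 + 0.4·11 = 20.4; r = 22.4 − 20.4 = 2
t=13: Ŝ = 16 + 0.4·13 = 21.2; r = 15.2 − 21.2 = -6
Signs: − + − + + + −
Runs: −×1, +×1, −×1, +×3, −×1 → 5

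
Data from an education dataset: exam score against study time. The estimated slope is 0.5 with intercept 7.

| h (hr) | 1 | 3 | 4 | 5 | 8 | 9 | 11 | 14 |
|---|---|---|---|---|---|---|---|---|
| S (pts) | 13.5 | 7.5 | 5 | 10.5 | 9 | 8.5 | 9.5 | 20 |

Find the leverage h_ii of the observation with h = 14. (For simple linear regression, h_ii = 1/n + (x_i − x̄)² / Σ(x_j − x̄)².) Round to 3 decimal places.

h = 0.501

h̄ = (1 + 3 + 4 + 5 + 8 + 9 + 11 + 14)/8 = 6.875
Σ(h − h̄)² = 34.5156 + 15.0156 + 8.26562 + 3.51562 + 1.26562 + 4.51562 + 17.0156 + 50.7656 = 134.875
h = 1/8 + (7.125)²/134.875 = 0.125 + 0.37639 = 0.501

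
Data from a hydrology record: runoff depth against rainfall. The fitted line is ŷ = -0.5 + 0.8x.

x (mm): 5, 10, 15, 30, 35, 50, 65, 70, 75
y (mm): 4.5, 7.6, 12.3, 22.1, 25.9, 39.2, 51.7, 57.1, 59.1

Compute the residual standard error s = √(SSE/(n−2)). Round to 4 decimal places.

x=5: ŷ = -0.5 + 0.8·5 = 3.5; r = 4.5 − 3.5 = 1
x=10: ŷ = -0.5 + 0.8·10 = 7.5; r = 7.6 − 7.5 = 0.1
x=15: ŷ = -0.5 + 0.8·15 = 11.5; r = 12.3 − 11.5 = 0.8
x=30: ŷ = -0.5 + 0.8·30 = 23.5; r = 22.1 − 23.5 = -1.4
x=35: ŷ = -0.5 + 0.8·35 = 27.5; r = 25.9 − 27.5 = -1.6
x=50: ŷ = -0.5 + 0.8·50 = 39.5; r = 39.2 − 39.5 = -0.3
x=65: ŷ = -0.5 + 0.8·65 = 51.5; r = 51.7 − 51.5 = 0.2
x=70: ŷ = -0.5 + 0.8·70 = 55.5; r = 57.1 − 55.5 = 1.6
x=75: ŷ = -0.5 + 0.8·75 = 59.5; r = 59.1 − 59.5 = -0.4
SSE = 1 + 0.01 + 0.64 + 1.96 + 2.56 + 0.09 + 0.04 + 2.56 + 0.16 = 9.02
s = √(9.02/7) = √1.28857 ≈ 1.1352

s = 1.1352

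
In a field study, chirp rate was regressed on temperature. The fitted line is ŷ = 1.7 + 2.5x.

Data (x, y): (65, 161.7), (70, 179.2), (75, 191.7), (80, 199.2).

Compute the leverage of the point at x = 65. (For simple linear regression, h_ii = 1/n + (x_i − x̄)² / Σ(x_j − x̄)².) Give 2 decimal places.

x̄ = (65 + 70 + 75 + 80)/4 = 72.5
Σ(x − x̄)² = 56.25 + 6.25 + 6.25 + 56.25 = 125
h = 1/4 + (-7.5)²/125 = 0.25 + 0.45 = 0.70

h = 0.70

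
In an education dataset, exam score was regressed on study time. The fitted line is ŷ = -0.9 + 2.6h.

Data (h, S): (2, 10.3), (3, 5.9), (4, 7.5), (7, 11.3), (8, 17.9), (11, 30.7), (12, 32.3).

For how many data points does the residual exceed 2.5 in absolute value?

3

h=2: ŷ = -0.9 + 2.6·2 = 4.3; r = 10.3 − 4.3 = 6
h=3: ŷ = -0.9 + 2.6·3 = 6.9; r = 5.9 − 6.9 = -1
h=4: ŷ = -0.9 + 2.6·4 = 9.5; r = 7.5 − 9.5 = -2
h=7: ŷ = -0.9 + 2.6·7 = 17.3; r = 11.3 − 17.3 = -6
h=8: ŷ = -0.9 + 2.6·8 = 19.9; r = 17.9 − 19.9 = -2
h=11: ŷ = -0.9 + 2.6·11 = 27.7; r = 30.7 − 27.7 = 3
h=12: ŷ = -0.9 + 2.6·12 = 30.3; r = 32.3 − 30.3 = 2
|r| > 2.5: h=2 (|r|=6), h=7 (|r|=6), h=11 (|r|=3) → 3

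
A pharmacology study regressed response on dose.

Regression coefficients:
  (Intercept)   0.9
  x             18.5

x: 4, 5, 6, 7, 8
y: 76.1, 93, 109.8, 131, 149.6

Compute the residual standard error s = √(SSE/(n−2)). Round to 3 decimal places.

x=4: ŷ = 0.9 + 18.5·4 = 74.9; r = 76.1 − 74.9 = 1.2
x=5: ŷ = 0.9 + 18.5·5 = 93.4; r = 93 − 93.4 = -0.4
x=6: ŷ = 0.9 + 18.5·6 = 111.9; r = 109.8 − 111.9 = -2.1
x=7: ŷ = 0.9 + 18.5·7 = 130.4; r = 131 − 130.4 = 0.6
x=8: ŷ = 0.9 + 18.5·8 = 148.9; r = 149.6 − 148.9 = 0.7
SSE = 1.44 + 0.16 + 4.41 + 0.36 + 0.49 = 6.86
s = √(6.86/3) = √2.28667 ≈ 1.512

s = 1.512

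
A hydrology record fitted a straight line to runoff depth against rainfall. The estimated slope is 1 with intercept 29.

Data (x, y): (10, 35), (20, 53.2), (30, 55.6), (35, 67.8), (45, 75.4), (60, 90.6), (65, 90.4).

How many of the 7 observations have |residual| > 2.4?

x=10: ŷ = 29 + 10 = 39; r = 35 − 39 = -4
x=20: ŷ = 29 + 20 = 49; r = 53.2 − 49 = 4.2
x=30: ŷ = 29 + 30 = 59; r = 55.6 − 59 = -3.4
x=35: ŷ = 29 + 35 = 64; r = 67.8 − 64 = 3.8
x=45: ŷ = 29 + 45 = 74; r = 75.4 − 74 = 1.4
x=60: ŷ = 29 + 60 = 89; r = 90.6 − 89 = 1.6
x=65: ŷ = 29 + 65 = 94; r = 90.4 − 94 = -3.6
|r| > 2.4: x=10 (|r|=4), x=20 (|r|=4.2), x=30 (|r|=3.4), x=35 (|r|=3.8), x=65 (|r|=3.6) → 5

5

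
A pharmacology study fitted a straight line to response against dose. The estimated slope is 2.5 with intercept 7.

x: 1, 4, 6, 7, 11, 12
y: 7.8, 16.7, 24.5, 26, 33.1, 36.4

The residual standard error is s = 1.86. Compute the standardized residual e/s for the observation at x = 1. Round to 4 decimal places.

ŷ = 7 + 2.5·1 = 9.5
e = 7.8 − 9.5 = -1.7
e/s = -1.7 / 1.86 = -0.9140

-0.9140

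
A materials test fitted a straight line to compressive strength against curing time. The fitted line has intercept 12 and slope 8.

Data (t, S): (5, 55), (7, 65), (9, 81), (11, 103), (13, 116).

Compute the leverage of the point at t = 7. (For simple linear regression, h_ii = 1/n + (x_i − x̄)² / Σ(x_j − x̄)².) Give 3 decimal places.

h = 0.300

t̄ = (5 + 7 + 9 + 11 + 13)/5 = 9
Σ(t − t̄)² = 16 + 4 + 0 + 4 + 16 = 40
h = 1/5 + (-2)²/40 = 0.2 + 0.1 = 0.300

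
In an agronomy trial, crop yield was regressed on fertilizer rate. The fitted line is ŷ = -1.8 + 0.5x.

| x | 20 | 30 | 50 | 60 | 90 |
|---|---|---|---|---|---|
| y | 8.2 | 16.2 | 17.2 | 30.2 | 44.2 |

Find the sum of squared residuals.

SSE = 50

x=20: ŷ = -1.8 + 0.5·20 = 8.2; e = 8.2 − 8.2 = 0
x=30: ŷ = -1.8 + 0.5·30 = 13.2; e = 16.2 − 13.2 = 3
x=50: ŷ = -1.8 + 0.5·50 = 23.2; e = 17.2 − 23.2 = -6
x=60: ŷ = -1.8 + 0.5·60 = 28.2; e = 30.2 − 28.2 = 2
x=90: ŷ = -1.8 + 0.5·90 = 43.2; e = 44.2 − 43.2 = 1
SSE = 0 + 9 + 36 + 4 + 1 = 50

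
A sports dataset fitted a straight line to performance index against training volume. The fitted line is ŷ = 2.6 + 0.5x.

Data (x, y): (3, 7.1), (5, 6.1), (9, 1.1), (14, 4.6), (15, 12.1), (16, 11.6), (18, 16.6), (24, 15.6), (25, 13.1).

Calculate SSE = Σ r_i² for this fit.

SSE = 106

x=3: ŷ = 2.6 + 0.5·3 = 4.1; r = 7.1 − 4.1 = 3
x=5: ŷ = 2.6 + 0.5·5 = 5.1; r = 6.1 − 5.1 = 1
x=9: ŷ = 2.6 + 0.5·9 = 7.1; r = 1.1 − 7.1 = -6
x=14: ŷ = 2.6 + 0.5·14 = 9.6; r = 4.6 − 9.6 = -5
x=15: ŷ = 2.6 + 0.5·15 = 10.1; r = 12.1 − 10.1 = 2
x=16: ŷ = 2.6 + 0.5·16 = 10.6; r = 11.6 − 10.6 = 1
x=18: ŷ = 2.6 + 0.5·18 = 11.6; r = 16.6 − 11.6 = 5
x=24: ŷ = 2.6 + 0.5·24 = 14.6; r = 15.6 − 14.6 = 1
x=25: ŷ = 2.6 + 0.5·25 = 15.1; r = 13.1 − 15.1 = -2
SSE = 9 + 1 + 36 + 25 + 4 + 1 + 25 + 1 + 4 = 106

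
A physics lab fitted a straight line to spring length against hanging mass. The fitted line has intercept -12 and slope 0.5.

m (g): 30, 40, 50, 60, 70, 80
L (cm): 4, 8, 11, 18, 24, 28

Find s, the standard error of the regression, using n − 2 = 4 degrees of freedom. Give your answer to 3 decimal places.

s = 1.225

m=30: ŷ = -12 + 0.5·30 = 3; r = 4 − 3 = 1
m=40: ŷ = -12 + 0.5·40 = 8; r = 8 − 8 = 0
m=50: ŷ = -12 + 0.5·50 = 13; r = 11 − 13 = -2
m=60: ŷ = -12 + 0.5·60 = 18; r = 18 − 18 = 0
m=70: ŷ = -12 + 0.5·70 = 23; r = 24 − 23 = 1
m=80: ŷ = -12 + 0.5·80 = 28; r = 28 − 28 = 0
SSE = 1 + 0 + 4 + 0 + 1 + 0 = 6
s = √(6/4) = √1.5 ≈ 1.225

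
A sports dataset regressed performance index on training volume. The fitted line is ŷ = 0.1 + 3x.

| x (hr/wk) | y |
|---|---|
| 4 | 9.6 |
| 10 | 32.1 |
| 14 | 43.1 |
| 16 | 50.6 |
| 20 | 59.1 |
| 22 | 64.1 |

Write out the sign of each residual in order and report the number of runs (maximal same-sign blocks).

x=4: ŷ = 0.1 + 3·4 = 12.1; e = 9.6 − 12.1 = -2.5
x=10: ŷ = 0.1 + 3·10 = 30.1; e = 32.1 − 30.1 = 2
x=14: ŷ = 0.1 + 3·14 = 42.1; e = 43.1 − 42.1 = 1
x=16: ŷ = 0.1 + 3·16 = 48.1; e = 50.6 − 48.1 = 2.5
x=20: ŷ = 0.1 + 3·20 = 60.1; e = 59.1 − 60.1 = -1
x=22: ŷ = 0.1 + 3·22 = 66.1; e = 64.1 − 66.1 = -2
Signs: − + + + − −
Runs: −×1, +×3, −×2 → 3

3 runs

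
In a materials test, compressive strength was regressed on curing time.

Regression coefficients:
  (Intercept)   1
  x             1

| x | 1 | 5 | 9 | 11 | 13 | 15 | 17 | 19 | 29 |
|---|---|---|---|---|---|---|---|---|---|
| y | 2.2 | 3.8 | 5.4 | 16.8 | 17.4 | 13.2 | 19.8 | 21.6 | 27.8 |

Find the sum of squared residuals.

x=1: ŷ = 1 + 1 = 2; e = 2.2 − 2 = 0.2
x=5: ŷ = 1 + 5 = 6; e = 3.8 − 6 = -2.2
x=9: ŷ = 1 + 9 = 10; e = 5.4 − 10 = -4.6
x=11: ŷ = 1 + 11 = 12; e = 16.8 − 12 = 4.8
x=13: ŷ = 1 + 13 = 14; e = 17.4 − 14 = 3.4
x=15: ŷ = 1 + 15 = 16; e = 13.2 − 16 = -2.8
x=17: ŷ = 1 + 17 = 18; e = 19.8 − 18 = 1.8
x=19: ŷ = 1 + 19 = 20; e = 21.6 − 20 = 1.6
x=29: ŷ = 1 + 29 = 30; e = 27.8 − 30 = -2.2
SSE = 0.04 + 4.84 + 21.16 + 23.04 + 11.56 + 7.84 + 3.24 + 2.56 + 4.84 = 79.12

SSE = 79.12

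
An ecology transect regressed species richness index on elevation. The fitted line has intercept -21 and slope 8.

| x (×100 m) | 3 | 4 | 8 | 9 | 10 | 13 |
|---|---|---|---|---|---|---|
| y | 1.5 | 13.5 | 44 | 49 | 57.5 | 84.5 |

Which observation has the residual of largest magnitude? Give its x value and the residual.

x=3: ŷ = -21 + 8·3 = 3; e = 1.5 − 3 = -1.5
x=4: ŷ = -21 + 8·4 = 11; e = 13.5 − 11 = 2.5
x=8: ŷ = -21 + 8·8 = 43; e = 44 − 43 = 1
x=9: ŷ = -21 + 8·9 = 51; e = 49 − 51 = -2
x=10: ŷ = -21 + 8·10 = 59; e = 57.5 − 59 = -1.5
x=13: ŷ = -21 + 8·13 = 83; e = 84.5 − 83 = 1.5
Largest |e| is 2.5 at x = 4, residual 2.5.

x = 4, e = 2.5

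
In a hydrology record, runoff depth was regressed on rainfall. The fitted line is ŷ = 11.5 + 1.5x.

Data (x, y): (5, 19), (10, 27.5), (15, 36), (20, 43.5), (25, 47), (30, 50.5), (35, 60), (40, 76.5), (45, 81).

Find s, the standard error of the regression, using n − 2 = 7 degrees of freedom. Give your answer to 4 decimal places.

s = 3.6645

x=5: ŷ = 11.5 + 1.5·5 = 19; r = 19 − 19 = 0
x=10: ŷ = 11.5 + 1.5·10 = 26.5; r = 27.5 − 26.5 = 1
x=15: ŷ = 11.5 + 1.5·15 = 34; r = 36 − 34 = 2
x=20: ŷ = 11.5 + 1.5·20 = 41.5; r = 43.5 − 41.5 = 2
x=25: ŷ = 11.5 + 1.5·25 = 49; r = 47 − 49 = -2
x=30: ŷ = 11.5 + 1.5·30 = 56.5; r = 50.5 − 56.5 = -6
x=35: ŷ = 11.5 + 1.5·35 = 64; r = 60 − 64 = -4
x=40: ŷ = 11.5 + 1.5·40 = 71.5; r = 76.5 − 71.5 = 5
x=45: ŷ = 11.5 + 1.5·45 = 79; r = 81 − 79 = 2
SSE = 0 + 1 + 4 + 4 + 4 + 36 + 16 + 25 + 4 = 94
s = √(94/7) = √13.4286 ≈ 3.6645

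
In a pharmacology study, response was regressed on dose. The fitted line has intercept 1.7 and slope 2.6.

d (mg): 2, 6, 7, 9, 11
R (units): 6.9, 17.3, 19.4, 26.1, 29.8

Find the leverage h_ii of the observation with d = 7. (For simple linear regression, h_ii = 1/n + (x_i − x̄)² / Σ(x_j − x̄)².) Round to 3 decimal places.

h = 0.200

d̄ = (2 + 6 + 7 + 9 + 11)/5 = 7
Σ(d − d̄)² = 25 + 1 + 0 + 4 + 16 = 46
h = 1/5 + (0)²/46 = 0.2 + 0 = 0.200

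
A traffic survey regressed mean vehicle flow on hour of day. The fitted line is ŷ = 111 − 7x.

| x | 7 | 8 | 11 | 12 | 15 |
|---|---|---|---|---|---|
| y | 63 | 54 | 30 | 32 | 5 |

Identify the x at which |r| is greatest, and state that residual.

x=7: ŷ = 111 − 7·7 = 62; r = 63 − 62 = 1
x=8: ŷ = 111 − 7·8 = 55; r = 54 − 55 = -1
x=11: ŷ = 111 − 7·11 = 34; r = 30 − 34 = -4
x=12: ŷ = 111 − 7·12 = 27; r = 32 − 27 = 5
x=15: ŷ = 111 − 7·15 = 6; r = 5 − 6 = -1
Largest |r| is 5 at x = 12, residual 5.

x = 12, r = 5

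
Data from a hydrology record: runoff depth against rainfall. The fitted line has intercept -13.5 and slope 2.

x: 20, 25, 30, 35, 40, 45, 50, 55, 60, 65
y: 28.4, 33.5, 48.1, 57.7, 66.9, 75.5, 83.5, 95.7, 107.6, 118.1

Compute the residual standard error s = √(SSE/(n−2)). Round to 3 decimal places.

s = 1.974

x=20: ŷ = -13.5 + 2·20 = 26.5; e = 28.4 − 26.5 = 1.9
x=25: ŷ = -13.5 + 2·25 = 36.5; e = 33.5 − 36.5 = -3
x=30: ŷ = -13.5 + 2·30 = 46.5; e = 48.1 − 46.5 = 1.6
x=35: ŷ = -13.5 + 2·35 = 56.5; e = 57.7 − 56.5 = 1.2
x=40: ŷ = -13.5 + 2·40 = 66.5; e = 66.9 − 66.5 = 0.4
x=45: ŷ = -13.5 + 2·45 = 76.5; e = 75.5 − 76.5 = -1
x=50: ŷ = -13.5 + 2·50 = 86.5; e = 83.5 − 86.5 = -3
x=55: ŷ = -13.5 + 2·55 = 96.5; e = 95.7 − 96.5 = -0.8
x=60: ŷ = -13.5 + 2·60 = 106.5; e = 107.6 − 106.5 = 1.1
x=65: ŷ = -13.5 + 2·65 = 116.5; e = 118.1 − 116.5 = 1.6
SSE = 3.61 + 9 + 2.56 + 1.44 + 0.16 + 1 + 9 + 0.64 + 1.21 + 2.56 = 31.18
s = √(31.18/8) = √3.8975 ≈ 1.974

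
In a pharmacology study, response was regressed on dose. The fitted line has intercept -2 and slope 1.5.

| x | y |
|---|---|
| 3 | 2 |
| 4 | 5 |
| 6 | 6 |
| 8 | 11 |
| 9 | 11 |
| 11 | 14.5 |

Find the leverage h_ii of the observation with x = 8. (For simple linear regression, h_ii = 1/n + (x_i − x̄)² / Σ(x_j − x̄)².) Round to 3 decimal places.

x̄ = (3 + 4 + 6 + 8 + 9 + 11)/6 = 6.83333
Σ(x − x̄)² = 14.6944 + 8.02778 + 0.694444 + 1.36111 + 4.69444 + 17.3611 = 46.8333
h = 1/6 + (1.16667)²/46.8333 = 0.166667 + 0.0290629 = 0.196

h = 0.196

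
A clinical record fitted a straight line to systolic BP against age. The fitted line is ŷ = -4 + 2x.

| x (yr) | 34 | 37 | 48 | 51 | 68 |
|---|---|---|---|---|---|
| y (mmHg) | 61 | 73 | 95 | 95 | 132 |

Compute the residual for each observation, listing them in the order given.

-3, 3, 3, -3, 0

x=34: ŷ = -4 + 2·34 = 64; e = 61 − 64 = -3
x=37: ŷ = -4 + 2·37 = 70; e = 73 − 70 = 3
x=48: ŷ = -4 + 2·48 = 92; e = 95 − 92 = 3
x=51: ŷ = -4 + 2·51 = 98; e = 95 − 98 = -3
x=68: ŷ = -4 + 2·68 = 132; e = 132 − 132 = 0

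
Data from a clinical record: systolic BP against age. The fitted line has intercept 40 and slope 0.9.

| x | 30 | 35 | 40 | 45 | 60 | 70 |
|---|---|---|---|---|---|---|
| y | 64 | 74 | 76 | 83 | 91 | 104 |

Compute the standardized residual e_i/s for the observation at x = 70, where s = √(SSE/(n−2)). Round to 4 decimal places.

0.3563

x=30: ŷ = 40 + 0.9·30 = 67; e = 64 − 67 = -3
x=35: ŷ = 40 + 0.9·35 = 71.5; e = 74 − 71.5 = 2.5
x=40: ŷ = 40 + 0.9·40 = 76; e = 76 − 76 = 0
x=45: ŷ = 40 + 0.9·45 = 80.5; e = 83 − 80.5 = 2.5
x=60: ŷ = 40 + 0.9·60 = 94; e = 91 − 94 = -3
x=70: ŷ = 40 + 0.9·70 = 103; e = 104 − 103 = 1
SSE = 9 + 6.25 + 0 + 6.25 + 9 + 1 = 31.5
s = √(31.5/4) = 2.80624
e/s = 1 / 2.80624 = 0.3563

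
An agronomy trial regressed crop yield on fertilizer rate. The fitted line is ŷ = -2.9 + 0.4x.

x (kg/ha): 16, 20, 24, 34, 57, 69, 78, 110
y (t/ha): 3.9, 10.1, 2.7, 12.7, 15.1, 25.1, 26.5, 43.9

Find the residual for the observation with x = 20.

ŷ = -2.9 + 0.4·20 = 5.1
e = 10.1 − 5.1 = 5

e = 5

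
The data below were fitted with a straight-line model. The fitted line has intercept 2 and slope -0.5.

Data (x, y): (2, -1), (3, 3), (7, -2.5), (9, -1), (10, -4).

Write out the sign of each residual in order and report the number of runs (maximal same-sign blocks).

5 runs

x=2: ŷ = 2 − 0.5·2 = 1; r = -1 − 1 = -2
x=3: ŷ = 2 − 0.5·3 = 0.5; r = 3 − 0.5 = 2.5
x=7: ŷ = 2 − 0.5·7 = -1.5; r = -2.5 − (-1.5) = -1
x=9: ŷ = 2 − 0.5·9 = -2.5; r = -1 − (-2.5) = 1.5
x=10: ŷ = 2 − 0.5·10 = -3; r = -4 − (-3) = -1
Signs: − + − + −
Runs: −×1, +×1, −×1, +×1, −×1 → 5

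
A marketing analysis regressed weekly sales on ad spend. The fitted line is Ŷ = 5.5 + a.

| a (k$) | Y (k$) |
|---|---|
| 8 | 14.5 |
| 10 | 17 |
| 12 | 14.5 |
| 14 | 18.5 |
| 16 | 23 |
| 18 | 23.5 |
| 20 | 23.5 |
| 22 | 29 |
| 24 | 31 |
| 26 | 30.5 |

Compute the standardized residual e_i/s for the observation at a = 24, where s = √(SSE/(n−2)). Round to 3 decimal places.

a=8: Ŷ = 5.5 + 8 = 13.5; e = 14.5 − 13.5 = 1
a=10: Ŷ = 5.5 + 10 = 15.5; e = 17 − 15.5 = 1.5
a=12: Ŷ = 5.5 + 12 = 17.5; e = 14.5 − 17.5 = -3
a=14: Ŷ = 5.5 + 14 = 19.5; e = 18.5 − 19.5 = -1
a=16: Ŷ = 5.5 + 16 = 21.5; e = 23 − 21.5 = 1.5
a=18: Ŷ = 5.5 + 18 = 23.5; e = 23.5 − 23.5 = 0
a=20: Ŷ = 5.5 + 20 = 25.5; e = 23.5 − 25.5 = -2
a=22: Ŷ = 5.5 + 22 = 27.5; e = 29 − 27.5 = 1.5
a=24: Ŷ = 5.5 + 24 = 29.5; e = 31 − 29.5 = 1.5
a=26: Ŷ = 5.5 + 26 = 31.5; e = 30.5 − 31.5 = -1
SSE = 1 + 2.25 + 9 + 1 + 2.25 + 0 + 4 + 2.25 + 2.25 + 1 = 25
s = √(25/8) = 1.76777
e/s = 1.5 / 1.76777 = 0.849

0.849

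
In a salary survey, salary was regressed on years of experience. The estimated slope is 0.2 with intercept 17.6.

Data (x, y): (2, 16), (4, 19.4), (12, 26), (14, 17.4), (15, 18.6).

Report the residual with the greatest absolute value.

e = 6

x=2: ŷ = 17.6 + 0.2·2 = 18; e = 16 − 18 = -2
x=4: ŷ = 17.6 + 0.2·4 = 18.4; e = 19.4 − 18.4 = 1
x=12: ŷ = 17.6 + 0.2·12 = 20; e = 26 − 20 = 6
x=14: ŷ = 17.6 + 0.2·14 = 20.4; e = 17.4 − 20.4 = -3
x=15: ŷ = 17.6 + 0.2·15 = 20.6; e = 18.6 − 20.6 = -2
Largest |e| is 6 at x = 12, residual 6.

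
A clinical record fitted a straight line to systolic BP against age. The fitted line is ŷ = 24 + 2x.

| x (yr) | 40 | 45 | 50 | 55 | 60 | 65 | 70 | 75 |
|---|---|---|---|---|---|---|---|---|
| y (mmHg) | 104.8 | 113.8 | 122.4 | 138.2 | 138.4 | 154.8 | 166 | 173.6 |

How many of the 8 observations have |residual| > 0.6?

x=40: ŷ = 24 + 2·40 = 104; e = 104.8 − 104 = 0.8
x=45: ŷ = 24 + 2·45 = 114; e = 113.8 − 114 = -0.2
x=50: ŷ = 24 + 2·50 = 124; e = 122.4 − 124 = -1.6
x=55: ŷ = 24 + 2·55 = 134; e = 138.2 − 134 = 4.2
x=60: ŷ = 24 + 2·60 = 144; e = 138.4 − 144 = -5.6
x=65: ŷ = 24 + 2·65 = 154; e = 154.8 − 154 = 0.8
x=70: ŷ = 24 + 2·70 = 164; e = 166 − 164 = 2
x=75: ŷ = 24 + 2·75 = 174; e = 173.6 − 174 = -0.4
|e| > 0.6: x=40 (|e|=0.8), x=50 (|e|=1.6), x=55 (|e|=4.2), x=60 (|e|=5.6), x=65 (|e|=0.8), x=70 (|e|=2) → 6

6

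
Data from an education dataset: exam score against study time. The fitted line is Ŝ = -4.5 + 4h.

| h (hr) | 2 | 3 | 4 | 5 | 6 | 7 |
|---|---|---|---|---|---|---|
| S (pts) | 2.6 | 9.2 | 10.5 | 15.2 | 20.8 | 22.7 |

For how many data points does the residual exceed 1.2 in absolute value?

h=2: Ŝ = -4.5 + 4·2 = 3.5; e = 2.6 − 3.5 = -0.9
h=3: Ŝ = -4.5 + 4·3 = 7.5; e = 9.2 − 7.5 = 1.7
h=4: Ŝ = -4.5 + 4·4 = 11.5; e = 10.5 − 11.5 = -1
h=5: Ŝ = -4.5 + 4·5 = 15.5; e = 15.2 − 15.5 = -0.3
h=6: Ŝ = -4.5 + 4·6 = 19.5; e = 20.8 − 19.5 = 1.3
h=7: Ŝ = -4.5 + 4·7 = 23.5; e = 22.7 − 23.5 = -0.8
|e| > 1.2: h=3 (|e|=1.7), h=6 (|e|=1.3) → 2

2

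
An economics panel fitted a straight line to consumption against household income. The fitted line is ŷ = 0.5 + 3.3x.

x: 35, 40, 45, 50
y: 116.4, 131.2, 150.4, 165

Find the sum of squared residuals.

SSE = 4.06

x=35: ŷ = 0.5 + 3.3·35 = 116; r = 116.4 − 116 = 0.4
x=40: ŷ = 0.5 + 3.3·40 = 132.5; r = 131.2 − 132.5 = -1.3
x=45: ŷ = 0.5 + 3.3·45 = 149; r = 150.4 − 149 = 1.4
x=50: ŷ = 0.5 + 3.3·50 = 165.5; r = 165 − 165.5 = -0.5
SSE = 0.16 + 1.69 + 1.96 + 0.25 = 4.06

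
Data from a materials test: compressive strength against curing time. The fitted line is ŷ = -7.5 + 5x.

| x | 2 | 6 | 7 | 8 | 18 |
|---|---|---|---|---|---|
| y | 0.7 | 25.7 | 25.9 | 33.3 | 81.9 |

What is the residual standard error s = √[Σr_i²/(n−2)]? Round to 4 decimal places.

x=2: ŷ = -7.5 + 5·2 = 2.5; r = 0.7 − 2.5 = -1.8
x=6: ŷ = -7.5 + 5·6 = 22.5; r = 25.7 − 22.5 = 3.2
x=7: ŷ = -7.5 + 5·7 = 27.5; r = 25.9 − 27.5 = -1.6
x=8: ŷ = -7.5 + 5·8 = 32.5; r = 33.3 − 32.5 = 0.8
x=18: ŷ = -7.5 + 5·18 = 82.5; r = 81.9 − 82.5 = -0.6
SSE = 3.24 + 10.24 + 2.56 + 0.64 + 0.36 = 17.04
s = √(17.04/3) = √5.68 ≈ 2.3833

s = 2.3833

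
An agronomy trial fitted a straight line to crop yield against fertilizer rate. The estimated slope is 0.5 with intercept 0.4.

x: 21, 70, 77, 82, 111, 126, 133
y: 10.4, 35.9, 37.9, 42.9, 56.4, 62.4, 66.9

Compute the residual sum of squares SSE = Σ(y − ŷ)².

SSE = 5

x=21: ŷ = 0.4 + 0.5·21 = 10.9; r = 10.4 − 10.9 = -0.5
x=70: ŷ = 0.4 + 0.5·70 = 35.4; r = 35.9 − 35.4 = 0.5
x=77: ŷ = 0.4 + 0.5·77 = 38.9; r = 37.9 − 38.9 = -1
x=82: ŷ = 0.4 + 0.5·82 = 41.4; r = 42.9 − 41.4 = 1.5
x=111: ŷ = 0.4 + 0.5·111 = 55.9; r = 56.4 − 55.9 = 0.5
x=126: ŷ = 0.4 + 0.5·126 = 63.4; r = 62.4 − 63.4 = -1
x=133: ŷ = 0.4 + 0.5·133 = 66.9; r = 66.9 − 66.9 = 0
SSE = 0.25 + 0.25 + 1 + 2.25 + 0.25 + 1 + 0 = 5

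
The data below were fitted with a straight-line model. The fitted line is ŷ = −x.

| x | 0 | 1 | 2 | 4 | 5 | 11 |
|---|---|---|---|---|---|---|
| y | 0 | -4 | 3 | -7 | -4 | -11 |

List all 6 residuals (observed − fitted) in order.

0, -3, 5, -3, 1, 0

x=0: ŷ = −0 = 0; r = 0 − 0 = 0
x=1: ŷ = −1 = -1; r = -4 − (-1) = -3
x=2: ŷ = −2 = -2; r = 3 − (-2) = 5
x=4: ŷ = −4 = -4; r = -7 − (-4) = -3
x=5: ŷ = −5 = -5; r = -4 − (-5) = 1
x=11: ŷ = −11 = -11; r = -11 − (-11) = 0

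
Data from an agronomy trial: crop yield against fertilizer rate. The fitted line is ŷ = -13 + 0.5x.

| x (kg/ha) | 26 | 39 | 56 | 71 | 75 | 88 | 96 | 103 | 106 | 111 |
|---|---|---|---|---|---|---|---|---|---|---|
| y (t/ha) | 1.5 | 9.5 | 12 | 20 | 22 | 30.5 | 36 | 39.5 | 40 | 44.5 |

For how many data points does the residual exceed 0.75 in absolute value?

x=26: ŷ = -13 + 0.5·26 = 0; r = 1.5 − 0 = 1.5
x=39: ŷ = -13 + 0.5·39 = 6.5; r = 9.5 − 6.5 = 3
x=56: ŷ = -13 + 0.5·56 = 15; r = 12 − 15 = -3
x=71: ŷ = -13 + 0.5·71 = 22.5; r = 20 − 22.5 = -2.5
x=75: ŷ = -13 + 0.5·75 = 24.5; r = 22 − 24.5 = -2.5
x=88: ŷ = -13 + 0.5·88 = 31; r = 30.5 − 31 = -0.5
x=96: ŷ = -13 + 0.5·96 = 35; r = 36 − 35 = 1
x=103: ŷ = -13 + 0.5·103 = 38.5; r = 39.5 − 38.5 = 1
x=106: ŷ = -13 + 0.5·106 = 40; r = 40 − 40 = 0
x=111: ŷ = -13 + 0.5·111 = 42.5; r = 44.5 − 42.5 = 2
|r| > 0.75: x=26 (|r|=1.5), x=39 (|r|=3), x=56 (|r|=3), x=71 (|r|=2.5), x=75 (|r|=2.5), x=96 (|r|=1), x=103 (|r|=1), x=111 (|r|=2) → 8

8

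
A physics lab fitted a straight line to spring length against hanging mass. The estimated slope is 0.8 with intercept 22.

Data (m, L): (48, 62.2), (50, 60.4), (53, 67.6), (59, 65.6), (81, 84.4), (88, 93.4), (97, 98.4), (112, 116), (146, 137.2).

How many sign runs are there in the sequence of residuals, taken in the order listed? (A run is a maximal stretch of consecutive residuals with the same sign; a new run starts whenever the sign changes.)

m=48: L̂ = 22 + 0.8·48 = 60.4; r = 62.2 − 60.4 = 1.8
m=50: L̂ = 22 + 0.8·50 = 62; r = 60.4 − 62 = -1.6
m=53: L̂ = 22 + 0.8·53 = 64.4; r = 67.6 − 64.4 = 3.2
m=59: L̂ = 22 + 0.8·59 = 69.2; r = 65.6 − 69.2 = -3.6
m=81: L̂ = 22 + 0.8·81 = 86.8; r = 84.4 − 86.8 = -2.4
m=88: L̂ = 22 + 0.8·88 = 92.4; r = 93.4 − 92.4 = 1
m=97: L̂ = 22 + 0.8·97 = 99.6; r = 98.4 − 99.6 = -1.2
m=112: L̂ = 22 + 0.8·112 = 111.6; r = 116 − 111.6 = 4.4
m=146: L̂ = 22 + 0.8·146 = 138.8; r = 137.2 − 138.8 = -1.6
Signs: + − + − − + − + −
Runs: +×1, −×1, +×1, −×2, +×1, −×1, +×1, −×1 → 8

8 runs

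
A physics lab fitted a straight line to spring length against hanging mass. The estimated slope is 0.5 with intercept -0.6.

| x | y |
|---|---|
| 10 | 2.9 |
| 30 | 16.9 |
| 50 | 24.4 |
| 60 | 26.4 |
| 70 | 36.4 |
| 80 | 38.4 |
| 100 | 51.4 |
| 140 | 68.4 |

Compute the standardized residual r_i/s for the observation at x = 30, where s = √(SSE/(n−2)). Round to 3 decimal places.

x=10: ŷ = -0.6 + 0.5·10 = 4.4; r = 2.9 − 4.4 = -1.5
x=30: ŷ = -0.6 + 0.5·30 = 14.4; r = 16.9 − 14.4 = 2.5
x=50: ŷ = -0.6 + 0.5·50 = 24.4; r = 24.4 − 24.4 = 0
x=60: ŷ = -0.6 + 0.5·60 = 29.4; r = 26.4 − 29.4 = -3
x=70: ŷ = -0.6 + 0.5·70 = 34.4; r = 36.4 − 34.4 = 2
x=80: ŷ = -0.6 + 0.5·80 = 39.4; r = 38.4 − 39.4 = -1
x=100: ŷ = -0.6 + 0.5·100 = 49.4; r = 51.4 − 49.4 = 2
x=140: ŷ = -0.6 + 0.5·140 = 69.4; r = 68.4 − 69.4 = -1
SSE = 2.25 + 6.25 + 0 + 9 + 4 + 1 + 4 + 1 = 27.5
s = √(27.5/6) = 2.14087
r/s = 2.5 / 2.14087 = 1.168

1.168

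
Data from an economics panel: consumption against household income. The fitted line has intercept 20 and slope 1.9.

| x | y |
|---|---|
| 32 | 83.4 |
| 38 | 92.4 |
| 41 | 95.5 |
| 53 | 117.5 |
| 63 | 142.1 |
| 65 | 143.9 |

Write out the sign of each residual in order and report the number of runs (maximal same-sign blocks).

x=32: ŷ = 20 + 1.9·32 = 80.8; e = 83.4 − 80.8 = 2.6
x=38: ŷ = 20 + 1.9·38 = 92.2; e = 92.4 − 92.2 = 0.2
x=41: ŷ = 20 + 1.9·41 = 97.9; e = 95.5 − 97.9 = -2.4
x=53: ŷ = 20 + 1.9·53 = 120.7; e = 117.5 − 120.7 = -3.2
x=63: ŷ = 20 + 1.9·63 = 139.7; e = 142.1 − 139.7 = 2.4
x=65: ŷ = 20 + 1.9·65 = 143.5; e = 143.9 − 143.5 = 0.4
Signs: + + − − + +
Runs: +×2, −×2, +×2 → 3

3 runs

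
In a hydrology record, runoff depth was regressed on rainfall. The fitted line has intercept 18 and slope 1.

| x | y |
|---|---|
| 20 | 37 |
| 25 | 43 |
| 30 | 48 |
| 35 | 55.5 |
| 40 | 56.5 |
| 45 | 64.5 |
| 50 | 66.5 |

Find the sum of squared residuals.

x=20: ŷ = 18 + 20 = 38; e = 37 − 38 = -1
x=25: ŷ = 18 + 25 = 43; e = 43 − 43 = 0
x=30: ŷ = 18 + 30 = 48; e = 48 − 48 = 0
x=35: ŷ = 18 + 35 = 53; e = 55.5 − 53 = 2.5
x=40: ŷ = 18 + 40 = 58; e = 56.5 − 58 = -1.5
x=45: ŷ = 18 + 45 = 63; e = 64.5 − 63 = 1.5
x=50: ŷ = 18 + 50 = 68; e = 66.5 − 68 = -1.5
SSE = 1 + 0 + 0 + 6.25 + 2.25 + 2.25 + 2.25 = 14

SSE = 14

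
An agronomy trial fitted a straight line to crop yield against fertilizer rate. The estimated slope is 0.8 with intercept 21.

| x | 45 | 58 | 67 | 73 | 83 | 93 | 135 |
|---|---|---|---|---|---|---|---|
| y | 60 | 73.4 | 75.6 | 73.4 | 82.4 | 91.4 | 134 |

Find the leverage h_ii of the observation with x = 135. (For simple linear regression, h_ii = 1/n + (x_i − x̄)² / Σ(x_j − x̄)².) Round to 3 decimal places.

x̄ = (45 + 58 + 67 + 73 + 83 + 93 + 135)/7 = 79.1429
Σ(x − x̄)² = 1165.73 + 447.02 + 147.449 + 37.7347 + 14.8776 + 192.02 + 3120.02 = 5124.86
h = 1/7 + (55.8571)²/5124.86 = 0.142857 + 0.608801 = 0.752

h = 0.752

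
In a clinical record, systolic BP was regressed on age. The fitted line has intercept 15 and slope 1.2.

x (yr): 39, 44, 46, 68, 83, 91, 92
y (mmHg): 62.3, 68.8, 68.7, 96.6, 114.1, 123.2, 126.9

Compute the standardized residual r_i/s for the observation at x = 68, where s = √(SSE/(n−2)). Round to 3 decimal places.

0.000

x=39: ŷ = 15 + 1.2·39 = 61.8; r = 62.3 − 61.8 = 0.5
x=44: ŷ = 15 + 1.2·44 = 67.8; r = 68.8 − 67.8 = 1
x=46: ŷ = 15 + 1.2·46 = 70.2; r = 68.7 − 70.2 = -1.5
x=68: ŷ = 15 + 1.2·68 = 96.6; r = 96.6 − 96.6 = 0
x=83: ŷ = 15 + 1.2·83 = 114.6; r = 114.1 − 114.6 = -0.5
x=91: ŷ = 15 + 1.2·91 = 124.2; r = 123.2 − 124.2 = -1
x=92: ŷ = 15 + 1.2·92 = 125.4; r = 126.9 − 125.4 = 1.5
SSE = 0.25 + 1 + 2.25 + 0 + 0.25 + 1 + 2.25 = 7
s = √(7/5) = 1.18322
r/s = 0 / 1.18322 = 0.000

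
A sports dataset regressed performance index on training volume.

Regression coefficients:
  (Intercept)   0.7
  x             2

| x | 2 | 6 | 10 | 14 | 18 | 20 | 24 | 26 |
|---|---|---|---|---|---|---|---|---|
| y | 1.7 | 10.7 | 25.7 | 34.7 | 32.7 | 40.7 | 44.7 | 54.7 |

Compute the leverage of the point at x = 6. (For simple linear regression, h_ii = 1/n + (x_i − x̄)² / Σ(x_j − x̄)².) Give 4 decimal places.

x̄ = (2 + 6 + 10 + 14 + 18 + 20 + 24 + 26)/8 = 15
Σ(x − x̄)² = 169 + 81 + 25 + 1 + 9 + 25 + 81 + 121 = 512
h = 1/8 + (-9)²/512 = 0.125 + 0.158203 = 0.2832

h = 0.2832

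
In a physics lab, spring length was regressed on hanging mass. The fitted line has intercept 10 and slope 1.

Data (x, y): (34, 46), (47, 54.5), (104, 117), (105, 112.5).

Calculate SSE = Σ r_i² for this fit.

x=34: ŷ = 10 + 34 = 44; r = 46 − 44 = 2
x=47: ŷ = 10 + 47 = 57; r = 54.5 − 57 = -2.5
x=104: ŷ = 10 + 104 = 114; r = 117 − 114 = 3
x=105: ŷ = 10 + 105 = 115; r = 112.5 − 115 = -2.5
SSE = 4 + 6.25 + 9 + 6.25 = 25.5

SSE = 25.5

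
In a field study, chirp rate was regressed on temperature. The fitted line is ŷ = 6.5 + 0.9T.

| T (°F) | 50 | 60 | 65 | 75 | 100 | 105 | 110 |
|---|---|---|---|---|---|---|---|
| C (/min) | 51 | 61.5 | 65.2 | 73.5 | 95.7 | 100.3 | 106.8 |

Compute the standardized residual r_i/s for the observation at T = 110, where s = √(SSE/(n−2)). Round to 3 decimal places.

1.392

T=50: ŷ = 6.5 + 0.9·50 = 51.5; r = 51 − 51.5 = -0.5
T=60: ŷ = 6.5 + 0.9·60 = 60.5; r = 61.5 − 60.5 = 1
T=65: ŷ = 6.5 + 0.9·65 = 65; r = 65.2 − 65 = 0.2
T=75: ŷ = 6.5 + 0.9·75 = 74; r = 73.5 − 74 = -0.5
T=100: ŷ = 6.5 + 0.9·100 = 96.5; r = 95.7 − 96.5 = -0.8
T=105: ŷ = 6.5 + 0.9·105 = 101; r = 100.3 − 101 = -0.7
T=110: ŷ = 6.5 + 0.9·110 = 105.5; r = 106.8 − 105.5 = 1.3
SSE = 0.25 + 1 + 0.04 + 0.25 + 0.64 + 0.49 + 1.69 = 4.36
s = √(4.36/5) = 0.933809
r/s = 1.3 / 0.933809 = 1.392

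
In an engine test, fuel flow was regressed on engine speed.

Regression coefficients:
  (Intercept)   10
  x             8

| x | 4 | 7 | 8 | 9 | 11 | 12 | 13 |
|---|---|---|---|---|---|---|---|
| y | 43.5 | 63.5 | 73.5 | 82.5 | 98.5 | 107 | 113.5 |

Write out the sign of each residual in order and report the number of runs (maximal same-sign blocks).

4 runs

x=4: ŷ = 10 + 8·4 = 42; e = 43.5 − 42 = 1.5
x=7: ŷ = 10 + 8·7 = 66; e = 63.5 − 66 = -2.5
x=8: ŷ = 10 + 8·8 = 74; e = 73.5 − 74 = -0.5
x=9: ŷ = 10 + 8·9 = 82; e = 82.5 − 82 = 0.5
x=11: ŷ = 10 + 8·11 = 98; e = 98.5 − 98 = 0.5
x=12: ŷ = 10 + 8·12 = 106; e = 107 − 106 = 1
x=13: ŷ = 10 + 8·13 = 114; e = 113.5 − 114 = -0.5
Signs: + − − + + + −
Runs: +×1, −×2, +×3, −×1 → 4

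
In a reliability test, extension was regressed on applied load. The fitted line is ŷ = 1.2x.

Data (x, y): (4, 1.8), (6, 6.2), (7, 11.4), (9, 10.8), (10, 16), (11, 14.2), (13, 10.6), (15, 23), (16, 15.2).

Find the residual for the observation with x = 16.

ŷ = 1.2·16 = 19.2
r = 15.2 − 19.2 = -4

r = -4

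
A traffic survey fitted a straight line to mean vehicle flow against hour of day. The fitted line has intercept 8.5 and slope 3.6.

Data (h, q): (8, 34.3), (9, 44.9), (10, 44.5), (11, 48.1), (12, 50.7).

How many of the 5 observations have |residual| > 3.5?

h=8: q̂ = 8.5 + 3.6·8 = 37.3; e = 34.3 − 37.3 = -3
h=9: q̂ = 8.5 + 3.6·9 = 40.9; e = 44.9 − 40.9 = 4
h=10: q̂ = 8.5 + 3.6·10 = 44.5; e = 44.5 − 44.5 = 0
h=11: q̂ = 8.5 + 3.6·11 = 48.1; e = 48.1 − 48.1 = 0
h=12: q̂ = 8.5 + 3.6·12 = 51.7; e = 50.7 − 51.7 = -1
|e| > 3.5: h=9 (|e|=4) → 1

1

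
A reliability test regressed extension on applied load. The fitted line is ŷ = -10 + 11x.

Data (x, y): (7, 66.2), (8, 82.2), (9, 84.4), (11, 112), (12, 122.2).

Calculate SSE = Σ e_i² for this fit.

SSE = 40.48

x=7: ŷ = -10 + 11·7 = 67; e = 66.2 − 67 = -0.8
x=8: ŷ = -10 + 11·8 = 78; e = 82.2 − 78 = 4.2
x=9: ŷ = -10 + 11·9 = 89; e = 84.4 − 89 = -4.6
x=11: ŷ = -10 + 11·11 = 111; e = 112 − 111 = 1
x=12: ŷ = -10 + 11·12 = 122; e = 122.2 − 122 = 0.2
SSE = 0.64 + 17.64 + 21.16 + 1 + 0.04 = 40.48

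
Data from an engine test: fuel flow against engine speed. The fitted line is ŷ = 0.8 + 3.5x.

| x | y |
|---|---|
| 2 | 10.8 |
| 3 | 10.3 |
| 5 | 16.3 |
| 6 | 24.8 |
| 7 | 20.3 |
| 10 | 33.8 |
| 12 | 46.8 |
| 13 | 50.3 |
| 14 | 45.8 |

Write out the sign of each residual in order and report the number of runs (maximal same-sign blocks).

6 runs

x=2: ŷ = 0.8 + 3.5·2 = 7.8; r = 10.8 − 7.8 = 3
x=3: ŷ = 0.8 + 3.5·3 = 11.3; r = 10.3 − 11.3 = -1
x=5: ŷ = 0.8 + 3.5·5 = 18.3; r = 16.3 − 18.3 = -2
x=6: ŷ = 0.8 + 3.5·6 = 21.8; r = 24.8 − 21.8 = 3
x=7: ŷ = 0.8 + 3.5·7 = 25.3; r = 20.3 − 25.3 = -5
x=10: ŷ = 0.8 + 3.5·10 = 35.8; r = 33.8 − 35.8 = -2
x=12: ŷ = 0.8 + 3.5·12 = 42.8; r = 46.8 − 42.8 = 4
x=13: ŷ = 0.8 + 3.5·13 = 46.3; r = 50.3 − 46.3 = 4
x=14: ŷ = 0.8 + 3.5·14 = 49.8; r = 45.8 − 49.8 = -4
Signs: + − − + − − + + −
Runs: +×1, −×2, +×1, −×2, +×2, −×1 → 6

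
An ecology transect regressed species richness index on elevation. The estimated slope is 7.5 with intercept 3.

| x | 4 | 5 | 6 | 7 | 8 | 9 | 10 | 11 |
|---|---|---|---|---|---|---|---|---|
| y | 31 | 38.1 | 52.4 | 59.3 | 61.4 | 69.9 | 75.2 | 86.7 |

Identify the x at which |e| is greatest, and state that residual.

x = 6, e = 4.4

x=4: ŷ = 3 + 7.5·4 = 33; e = 31 − 33 = -2
x=5: ŷ = 3 + 7.5·5 = 40.5; e = 38.1 − 40.5 = -2.4
x=6: ŷ = 3 + 7.5·6 = 48; e = 52.4 − 48 = 4.4
x=7: ŷ = 3 + 7.5·7 = 55.5; e = 59.3 − 55.5 = 3.8
x=8: ŷ = 3 + 7.5·8 = 63; e = 61.4 − 63 = -1.6
x=9: ŷ = 3 + 7.5·9 = 70.5; e = 69.9 − 70.5 = -0.6
x=10: ŷ = 3 + 7.5·10 = 78; e = 75.2 − 78 = -2.8
x=11: ŷ = 3 + 7.5·11 = 85.5; e = 86.7 − 85.5 = 1.2
Largest |e| is 4.4 at x = 6, residual 4.4.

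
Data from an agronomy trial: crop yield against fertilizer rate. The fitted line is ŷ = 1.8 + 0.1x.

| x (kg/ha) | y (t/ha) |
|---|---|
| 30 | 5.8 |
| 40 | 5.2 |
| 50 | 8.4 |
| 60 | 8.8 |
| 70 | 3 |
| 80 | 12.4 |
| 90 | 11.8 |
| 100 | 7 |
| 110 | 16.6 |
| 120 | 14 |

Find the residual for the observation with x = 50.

e = 1.6

ŷ = 1.8 + 0.1·50 = 6.8
e = 8.4 − 6.8 = 1.6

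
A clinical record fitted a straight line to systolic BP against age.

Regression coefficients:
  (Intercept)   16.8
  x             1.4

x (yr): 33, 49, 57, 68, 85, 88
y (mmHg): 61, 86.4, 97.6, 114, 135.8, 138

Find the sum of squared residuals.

SSE = 14

x=33: ŷ = 16.8 + 1.4·33 = 63; e = 61 − 63 = -2
x=49: ŷ = 16.8 + 1.4·49 = 85.4; e = 86.4 − 85.4 = 1
x=57: ŷ = 16.8 + 1.4·57 = 96.6; e = 97.6 − 96.6 = 1
x=68: ŷ = 16.8 + 1.4·68 = 112; e = 114 − 112 = 2
x=85: ŷ = 16.8 + 1.4·85 = 135.8; e = 135.8 − 135.8 = 0
x=88: ŷ = 16.8 + 1.4·88 = 140; e = 138 − 140 = -2
SSE = 4 + 1 + 1 + 4 + 0 + 4 = 14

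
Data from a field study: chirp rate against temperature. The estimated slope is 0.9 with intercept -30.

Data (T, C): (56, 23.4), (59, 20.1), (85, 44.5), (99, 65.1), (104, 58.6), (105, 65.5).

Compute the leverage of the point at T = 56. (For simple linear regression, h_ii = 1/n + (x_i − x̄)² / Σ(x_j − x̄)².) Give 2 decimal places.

h = 0.50

T̄ = (56 + 59 + 85 + 99 + 104 + 105)/6 = 84.6667
Σ(T − T̄)² = 821.778 + 658.778 + 0.111111 + 205.444 + 373.778 + 413.444 = 2473.33
h = 1/6 + (-28.6667)²/2473.33 = 0.166667 + 0.332255 = 0.50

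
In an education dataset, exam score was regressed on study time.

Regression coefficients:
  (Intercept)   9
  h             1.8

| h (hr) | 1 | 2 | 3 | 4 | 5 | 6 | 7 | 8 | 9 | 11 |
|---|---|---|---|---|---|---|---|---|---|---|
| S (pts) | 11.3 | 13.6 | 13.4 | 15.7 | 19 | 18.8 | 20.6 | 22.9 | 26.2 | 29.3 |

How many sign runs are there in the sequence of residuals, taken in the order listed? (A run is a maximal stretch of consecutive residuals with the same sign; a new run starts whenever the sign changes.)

h=1: ŷ = 9 + 1.8·1 = 10.8; r = 11.3 − 10.8 = 0.5
h=2: ŷ = 9 + 1.8·2 = 12.6; r = 13.6 − 12.6 = 1
h=3: ŷ = 9 + 1.8·3 = 14.4; r = 13.4 − 14.4 = -1
h=4: ŷ = 9 + 1.8·4 = 16.2; r = 15.7 − 16.2 = -0.5
h=5: ŷ = 9 + 1.8·5 = 18; r = 19 − 18 = 1
h=6: ŷ = 9 + 1.8·6 = 19.8; r = 18.8 − 19.8 = -1
h=7: ŷ = 9 + 1.8·7 = 21.6; r = 20.6 − 21.6 = -1
h=8: ŷ = 9 + 1.8·8 = 23.4; r = 22.9 − 23.4 = -0.5
h=9: ŷ = 9 + 1.8·9 = 25.2; r = 26.2 − 25.2 = 1
h=11: ŷ = 9 + 1.8·11 = 28.8; r = 29.3 − 28.8 = 0.5
Signs: + + − − + − − − + +
Runs: +×2, −×2, +×1, −×3, +×2 → 5

5 runs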